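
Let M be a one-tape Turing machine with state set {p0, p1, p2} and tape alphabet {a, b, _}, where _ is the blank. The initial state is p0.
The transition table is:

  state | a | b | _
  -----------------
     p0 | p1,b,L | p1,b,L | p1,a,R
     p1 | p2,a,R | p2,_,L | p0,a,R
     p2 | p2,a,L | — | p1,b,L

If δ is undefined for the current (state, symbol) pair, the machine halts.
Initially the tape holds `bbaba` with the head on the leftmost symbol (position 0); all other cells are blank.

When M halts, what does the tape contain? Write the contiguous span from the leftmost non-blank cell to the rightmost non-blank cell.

p0 | _[b]baba   read b → write b, move L, go to p1
p1 | [_]bbaba   read _ → write a, move R, go to p0
p0 | a[b]baba   read b → write b, move L, go to p1
p1 | [a]bbaba   read a → write a, move R, go to p2
p2 | a[b]baba
The non-blank tape span at halt is abbaba.

abbaba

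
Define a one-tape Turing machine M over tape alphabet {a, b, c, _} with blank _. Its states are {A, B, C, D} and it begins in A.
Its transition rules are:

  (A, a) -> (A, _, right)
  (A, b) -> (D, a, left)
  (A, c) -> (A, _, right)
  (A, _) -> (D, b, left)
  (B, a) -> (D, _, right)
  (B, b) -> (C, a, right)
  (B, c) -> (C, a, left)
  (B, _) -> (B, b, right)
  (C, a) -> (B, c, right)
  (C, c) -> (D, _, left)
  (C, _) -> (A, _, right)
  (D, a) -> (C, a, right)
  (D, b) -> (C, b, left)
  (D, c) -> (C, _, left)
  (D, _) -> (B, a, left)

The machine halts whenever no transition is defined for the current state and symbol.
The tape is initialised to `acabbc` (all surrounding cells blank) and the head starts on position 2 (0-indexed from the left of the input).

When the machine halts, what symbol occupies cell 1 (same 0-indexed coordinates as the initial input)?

state=A head=2 tape=ac[a]bbc_   (A,a)→(A,_,right)
state=A head=3 tape=ac_[b]bc_   (A,b)→(D,a,left)
state=D head=2 tape=ac[_]abc_   (D,_)→(B,a,left)
state=B head=1 tape=a[c]aabc_   (B,c)→(C,a,left)
state=C head=0 tape=[a]aaabc_   (C,a)→(B,c,right)
state=B head=1 tape=c[a]aabc_   (B,a)→(D,_,right)
state=D head=2 tape=c_[a]abc_   (D,a)→(C,a,right)
state=C head=3 tape=c_a[a]bc_   (C,a)→(B,c,right)
state=B head=4 tape=c_ac[b]c_   (B,b)→(C,a,right)
state=C head=5 tape=c_aca[c]_   (C,c)→(D,_,left)
state=D head=4 tape=c_ac[a]__   (D,a)→(C,a,right)
state=C head=5 tape=c_aca[_]_   (C,_)→(A,_,right)
state=A head=6 tape=c_aca_[_]   (A,_)→(D,b,left)
state=D head=5 tape=c_aca[_]b   (D,_)→(B,a,left)
state=B head=4 tape=c_ac[a]ab   (B,a)→(D,_,right)
state=D head=5 tape=c_ac_[a]b   (D,a)→(C,a,right)
state=C head=6 tape=c_ac_a[b]
Cell 1 holds _ when M halts.

_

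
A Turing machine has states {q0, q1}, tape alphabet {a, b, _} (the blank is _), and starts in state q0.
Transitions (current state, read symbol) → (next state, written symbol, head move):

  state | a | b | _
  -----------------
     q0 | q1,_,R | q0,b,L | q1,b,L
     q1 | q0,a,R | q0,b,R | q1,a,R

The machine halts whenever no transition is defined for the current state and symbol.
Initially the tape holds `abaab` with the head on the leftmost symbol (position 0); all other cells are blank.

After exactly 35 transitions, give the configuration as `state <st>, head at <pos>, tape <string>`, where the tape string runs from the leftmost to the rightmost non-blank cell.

state=q0 head=0 tape=__[a]baab_   (q0,a)→(q1,_,R)
state=q1 head=1 tape=___[b]aab_   (q1,b)→(q0,b,R)
state=q0 head=2 tape=___b[a]ab_   (q0,a)→(q1,_,R)
state=q1 head=3 tape=___b_[a]b_   (q1,a)→(q0,a,R)
state=q0 head=4 tape=___b_a[b]_   (q0,b)→(q0,b,L)
state=q0 head=3 tape=___b_[a]b_   (q0,a)→(q1,_,R)
state=q1 head=4 tape=___b__[b]_   (q1,b)→(q0,b,R)
state=q0 head=5 tape=___b__b[_]   (q0,_)→(q1,b,L)
state=q1 head=4 tape=___b__[b]b   (q1,b)→(q0,b,R)
state=q0 head=5 tape=___b__b[b]   (q0,b)→(q0,b,L)
state=q0 head=4 tape=___b__[b]b   (q0,b)→(q0,b,L)
state=q0 head=3 tape=___b_[_]bb   (q0,_)→(q1,b,L)
state=q1 head=2 tape=___b[_]bbb   (q1,_)→(q1,a,R)
state=q1 head=3 tape=___ba[b]bb   (q1,b)→(q0,b,R)
state=q0 head=4 tape=___bab[b]b   (q0,b)→(q0,b,L)
state=q0 head=3 tape=___ba[b]bb   (q0,b)→(q0,b,L)
state=q0 head=2 tape=___b[a]bbb   (q0,a)→(q1,_,R)
state=q1 head=3 tape=___b_[b]bb   (q1,b)→(q0,b,R)
state=q0 head=4 tape=___b_b[b]b   (q0,b)→(q0,b,L)
state=q0 head=3 tape=___b_[b]bb   (q0,b)→(q0,b,L)
state=q0 head=2 tape=___b[_]bbb   (q0,_)→(q1,b,L)
state=q1 head=1 tape=___[b]bbbb   (q1,b)→(q0,b,R)
state=q0 head=2 tape=___b[b]bbb   (q0,b)→(q0,b,L)
state=q0 head=1 tape=___[b]bbbb   (q0,b)→(q0,b,L)
state=q0 head=0 tape=__[_]bbbbb   (q0,_)→(q1,b,L)
state=q1 head=-1 tape=_[_]bbbbbb   (q1,_)→(q1,a,R)
state=q1 head=0 tape=_a[b]bbbbb   (q1,b)→(q0,b,R)
state=q0 head=1 tape=_ab[b]bbbb   (q0,b)→(q0,b,L)
state=q0 head=0 tape=_a[b]bbbbb   (q0,b)→(q0,b,L)
state=q0 head=-1 tape=_[a]bbbbbb   (q0,a)→(q1,_,R)
state=q1 head=0 tape=__[b]bbbbb   (q1,b)→(q0,b,R)
state=q0 head=1 tape=__b[b]bbbb   (q0,b)→(q0,b,L)
state=q0 head=0 tape=__[b]bbbbb   (q0,b)→(q0,b,L)
state=q0 head=-1 tape=_[_]bbbbbb   (q0,_)→(q1,b,L)
state=q1 head=-2 tape=[_]bbbbbbb   (q1,_)→(q1,a,R)
state=q1 head=-1 tape=a[b]bbbbbb
After 35 steps: state q1, head at -1, tape abbbbbbb.

state q1, head at -1, tape abbbbbbb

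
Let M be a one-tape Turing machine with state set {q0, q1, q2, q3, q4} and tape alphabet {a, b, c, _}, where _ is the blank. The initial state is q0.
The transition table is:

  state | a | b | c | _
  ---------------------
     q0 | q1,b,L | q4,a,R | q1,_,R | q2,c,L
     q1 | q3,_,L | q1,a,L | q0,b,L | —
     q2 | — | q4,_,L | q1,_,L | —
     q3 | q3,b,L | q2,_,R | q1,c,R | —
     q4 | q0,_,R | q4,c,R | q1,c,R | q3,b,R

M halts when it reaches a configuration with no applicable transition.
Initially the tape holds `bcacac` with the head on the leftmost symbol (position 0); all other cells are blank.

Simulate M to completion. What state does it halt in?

state=q0 head=0 tape=[b]cacac   (q0,b)→(q4,a,R)
state=q4 head=1 tape=a[c]acac   (q4,c)→(q1,c,R)
state=q1 head=2 tape=ac[a]cac   (q1,a)→(q3,_,L)
state=q3 head=1 tape=a[c]_cac   (q3,c)→(q1,c,R)
state=q1 head=2 tape=ac[_]cac
No transition is defined for (q1, _); M halts in state q1.

q1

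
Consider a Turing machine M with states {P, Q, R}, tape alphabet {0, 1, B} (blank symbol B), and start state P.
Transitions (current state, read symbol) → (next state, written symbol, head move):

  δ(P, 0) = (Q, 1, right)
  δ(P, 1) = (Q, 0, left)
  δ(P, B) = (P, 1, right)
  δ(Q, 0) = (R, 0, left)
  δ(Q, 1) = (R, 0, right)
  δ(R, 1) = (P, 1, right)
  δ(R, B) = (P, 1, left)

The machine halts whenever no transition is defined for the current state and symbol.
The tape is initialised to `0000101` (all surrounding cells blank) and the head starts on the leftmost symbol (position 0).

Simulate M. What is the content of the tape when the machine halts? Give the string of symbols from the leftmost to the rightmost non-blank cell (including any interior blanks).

1111001

state=P head=0 tape=[0]000101   (P,0)→(Q,1,right)
state=Q head=1 tape=1[0]00101   (Q,0)→(R,0,left)
state=R head=0 tape=[1]000101   (R,1)→(P,1,right)
state=P head=1 tape=1[0]00101   (P,0)→(Q,1,right)
state=Q head=2 tape=11[0]0101   (Q,0)→(R,0,left)
state=R head=1 tape=1[1]00101   (R,1)→(P,1,right)
state=P head=2 tape=11[0]0101   (P,0)→(Q,1,right)
state=Q head=3 tape=111[0]101   (Q,0)→(R,0,left)
state=R head=2 tape=11[1]0101   (R,1)→(P,1,right)
state=P head=3 tape=111[0]101   (P,0)→(Q,1,right)
state=Q head=4 tape=1111[1]01   (Q,1)→(R,0,right)
state=R head=5 tape=11110[0]1
The non-blank tape span at halt is 1111001.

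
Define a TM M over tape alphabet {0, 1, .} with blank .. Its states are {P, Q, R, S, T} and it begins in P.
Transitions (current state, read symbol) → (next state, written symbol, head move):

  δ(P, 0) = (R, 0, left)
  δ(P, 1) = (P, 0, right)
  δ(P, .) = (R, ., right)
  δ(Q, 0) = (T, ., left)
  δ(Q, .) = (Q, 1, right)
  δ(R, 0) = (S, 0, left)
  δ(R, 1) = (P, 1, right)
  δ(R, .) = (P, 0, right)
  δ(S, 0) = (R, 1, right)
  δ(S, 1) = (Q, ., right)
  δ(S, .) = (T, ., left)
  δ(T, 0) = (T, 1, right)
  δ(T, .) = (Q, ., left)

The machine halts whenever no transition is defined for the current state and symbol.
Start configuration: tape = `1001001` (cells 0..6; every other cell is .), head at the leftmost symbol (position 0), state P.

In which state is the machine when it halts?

P | ...[1]001001   read 1 → write 0, move right, go to P
P | ...0[0]01001   read 0 → write 0, move left, go to R
R | ...[0]001001   read 0 → write 0, move left, go to S
S | ..[.]0001001   read . → write ., move left, go to T
T | .[.].0001001   read . → write ., move left, go to Q
Q | [.]..0001001   read . → write 1, move right, go to Q
Q | 1[.].0001001   read . → write 1, move right, go to Q
Q | 11[.]0001001   read . → write 1, move right, go to Q
Q | 111[0]001001   read 0 → write ., move left, go to T
T | 11[1].001001
No transition is defined for (T, 1); M halts in state T.

T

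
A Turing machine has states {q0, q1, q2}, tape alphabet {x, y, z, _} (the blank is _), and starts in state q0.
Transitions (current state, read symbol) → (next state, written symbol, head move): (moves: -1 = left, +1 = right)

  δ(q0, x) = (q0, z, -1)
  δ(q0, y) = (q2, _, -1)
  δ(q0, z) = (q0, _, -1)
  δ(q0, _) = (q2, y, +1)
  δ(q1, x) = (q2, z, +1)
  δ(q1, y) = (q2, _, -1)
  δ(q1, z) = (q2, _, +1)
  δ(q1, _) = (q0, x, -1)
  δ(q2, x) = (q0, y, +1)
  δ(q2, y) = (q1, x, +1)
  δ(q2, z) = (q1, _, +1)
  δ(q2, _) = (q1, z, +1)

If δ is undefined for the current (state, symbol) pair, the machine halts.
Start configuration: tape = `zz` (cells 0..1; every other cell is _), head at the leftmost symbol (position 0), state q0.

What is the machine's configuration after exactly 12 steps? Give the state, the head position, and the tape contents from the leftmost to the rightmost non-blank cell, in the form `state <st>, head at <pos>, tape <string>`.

state=q0 head=0 tape=_[z]z____   (q0,z)→(q0,_,-1)
state=q0 head=-1 tape=[_]_z____   (q0,_)→(q2,y,+1)
state=q2 head=0 tape=y[_]z____   (q2,_)→(q1,z,+1)
state=q1 head=1 tape=yz[z]____   (q1,z)→(q2,_,+1)
state=q2 head=2 tape=yz_[_]___   (q2,_)→(q1,z,+1)
state=q1 head=3 tape=yz_z[_]__   (q1,_)→(q0,x,-1)
state=q0 head=2 tape=yz_[z]x__   (q0,z)→(q0,_,-1)
state=q0 head=1 tape=yz[_]_x__   (q0,_)→(q2,y,+1)
state=q2 head=2 tape=yzy[_]x__   (q2,_)→(q1,z,+1)
state=q1 head=3 tape=yzyz[x]__   (q1,x)→(q2,z,+1)
state=q2 head=4 tape=yzyzz[_]_   (q2,_)→(q1,z,+1)
state=q1 head=5 tape=yzyzzz[_]   (q1,_)→(q0,x,-1)
state=q0 head=4 tape=yzyzz[z]x
After 12 steps: state q0, head at 4, tape yzyzzzx.

state q0, head at 4, tape yzyzzzx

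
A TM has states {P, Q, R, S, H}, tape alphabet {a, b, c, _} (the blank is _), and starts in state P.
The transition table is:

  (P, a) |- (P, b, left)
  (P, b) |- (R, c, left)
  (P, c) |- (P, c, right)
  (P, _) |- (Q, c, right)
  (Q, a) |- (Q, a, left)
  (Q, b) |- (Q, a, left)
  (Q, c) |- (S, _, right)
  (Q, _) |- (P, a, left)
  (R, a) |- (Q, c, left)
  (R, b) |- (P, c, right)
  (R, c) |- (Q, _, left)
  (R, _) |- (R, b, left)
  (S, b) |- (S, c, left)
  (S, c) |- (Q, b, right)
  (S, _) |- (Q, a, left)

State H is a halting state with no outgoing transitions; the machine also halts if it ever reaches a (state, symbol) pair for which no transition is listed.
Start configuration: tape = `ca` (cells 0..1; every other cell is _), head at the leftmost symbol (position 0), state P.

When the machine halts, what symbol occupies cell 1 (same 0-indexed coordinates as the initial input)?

state=P head=0 tape=__[c]a   (P,c)→(P,c,right)
state=P head=1 tape=__c[a]   (P,a)→(P,b,left)
state=P head=0 tape=__[c]b   (P,c)→(P,c,right)
state=P head=1 tape=__c[b]   (P,b)→(R,c,left)
state=R head=0 tape=__[c]c   (R,c)→(Q,_,left)
state=Q head=-1 tape=_[_]_c   (Q,_)→(P,a,left)
state=P head=-2 tape=[_]a_c   (P,_)→(Q,c,right)
state=Q head=-1 tape=c[a]_c   (Q,a)→(Q,a,left)
state=Q head=-2 tape=[c]a_c   (Q,c)→(S,_,right)
state=S head=-1 tape=_[a]_c
Cell 1 holds c when M halts.

c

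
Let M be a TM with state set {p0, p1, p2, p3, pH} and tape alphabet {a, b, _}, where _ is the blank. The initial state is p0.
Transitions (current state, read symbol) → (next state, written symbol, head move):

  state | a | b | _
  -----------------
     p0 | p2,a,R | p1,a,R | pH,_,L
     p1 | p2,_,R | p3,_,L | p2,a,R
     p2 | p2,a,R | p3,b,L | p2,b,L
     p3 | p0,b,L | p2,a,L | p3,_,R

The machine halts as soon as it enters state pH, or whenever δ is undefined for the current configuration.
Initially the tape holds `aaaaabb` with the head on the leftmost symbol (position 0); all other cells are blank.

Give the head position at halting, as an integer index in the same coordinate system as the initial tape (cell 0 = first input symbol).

-2

p0 | __[a]aaaabb   read a → write a, move R, go to p2
p2 | __a[a]aaabb   read a → write a, move R, go to p2
p2 | __aa[a]aabb   read a → write a, move R, go to p2
p2 | __aaa[a]abb   read a → write a, move R, go to p2
p2 | __aaaa[a]bb   read a → write a, move R, go to p2
p2 | __aaaaa[b]b   read b → write b, move L, go to p3
p3 | __aaaa[a]bb   read a → write b, move L, go to p0
p0 | __aaa[a]bbb   read a → write a, move R, go to p2
p2 | __aaaa[b]bb   read b → write b, move L, go to p3
p3 | __aaa[a]bbb   read a → write b, move L, go to p0
p0 | __aa[a]bbbb   read a → write a, move R, go to p2
p2 | __aaa[b]bbb   read b → write b, move L, go to p3
p3 | __aa[a]bbbb   read a → write b, move L, go to p0
p0 | __a[a]bbbbb   read a → write a, move R, go to p2
p2 | __aa[b]bbbb   read b → write b, move L, go to p3
p3 | __a[a]bbbbb   read a → write b, move L, go to p0
p0 | __[a]bbbbbb   read a → write a, move R, go to p2
p2 | __a[b]bbbbb   read b → write b, move L, go to p3
p3 | __[a]bbbbbb   read a → write b, move L, go to p0
p0 | _[_]bbbbbbb   read _ → write _, move L, go to pH
pH | [_]_bbbbbbb
At halt the head is at cell -2.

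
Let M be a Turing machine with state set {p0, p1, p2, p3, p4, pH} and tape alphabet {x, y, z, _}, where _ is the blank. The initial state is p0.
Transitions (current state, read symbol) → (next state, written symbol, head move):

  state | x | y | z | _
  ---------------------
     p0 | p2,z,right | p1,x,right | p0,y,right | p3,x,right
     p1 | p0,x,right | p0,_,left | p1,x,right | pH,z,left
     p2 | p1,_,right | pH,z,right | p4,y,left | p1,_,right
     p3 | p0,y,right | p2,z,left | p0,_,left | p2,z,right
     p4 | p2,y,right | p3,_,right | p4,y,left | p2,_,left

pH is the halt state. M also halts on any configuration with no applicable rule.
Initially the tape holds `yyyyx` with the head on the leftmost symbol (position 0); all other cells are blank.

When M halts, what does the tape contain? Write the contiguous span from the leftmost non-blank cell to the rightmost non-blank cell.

state=p0 head=0 tape=[y]yyyx   (p0,y)→(p1,x,right)
state=p1 head=1 tape=x[y]yyx   (p1,y)→(p0,_,left)
state=p0 head=0 tape=[x]_yyx   (p0,x)→(p2,z,right)
state=p2 head=1 tape=z[_]yyx   (p2,_)→(p1,_,right)
state=p1 head=2 tape=z_[y]yx   (p1,y)→(p0,_,left)
state=p0 head=1 tape=z[_]_yx   (p0,_)→(p3,x,right)
state=p3 head=2 tape=zx[_]yx   (p3,_)→(p2,z,right)
state=p2 head=3 tape=zxz[y]x   (p2,y)→(pH,z,right)
state=pH head=4 tape=zxzz[x]
The non-blank tape span at halt is zxzzx.

zxzzx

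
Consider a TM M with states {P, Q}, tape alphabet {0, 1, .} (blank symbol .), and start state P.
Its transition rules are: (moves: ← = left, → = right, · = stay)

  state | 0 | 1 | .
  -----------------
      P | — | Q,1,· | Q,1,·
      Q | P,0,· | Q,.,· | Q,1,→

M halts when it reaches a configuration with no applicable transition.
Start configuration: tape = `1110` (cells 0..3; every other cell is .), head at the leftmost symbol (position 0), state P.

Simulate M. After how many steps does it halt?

8

state=P head=0 tape=[1]110   (P,1)→(Q,1,·)
state=Q head=0 tape=[1]110   (Q,1)→(Q,.,·)
state=Q head=0 tape=[.]110   (Q,.)→(Q,1,→)
state=Q head=1 tape=1[1]10   (Q,1)→(Q,.,·)
state=Q head=1 tape=1[.]10   (Q,.)→(Q,1,→)
state=Q head=2 tape=11[1]0   (Q,1)→(Q,.,·)
state=Q head=2 tape=11[.]0   (Q,.)→(Q,1,→)
state=Q head=3 tape=111[0]   (Q,0)→(P,0,·)
state=P head=3 tape=111[0]
M halts after 8 transitions.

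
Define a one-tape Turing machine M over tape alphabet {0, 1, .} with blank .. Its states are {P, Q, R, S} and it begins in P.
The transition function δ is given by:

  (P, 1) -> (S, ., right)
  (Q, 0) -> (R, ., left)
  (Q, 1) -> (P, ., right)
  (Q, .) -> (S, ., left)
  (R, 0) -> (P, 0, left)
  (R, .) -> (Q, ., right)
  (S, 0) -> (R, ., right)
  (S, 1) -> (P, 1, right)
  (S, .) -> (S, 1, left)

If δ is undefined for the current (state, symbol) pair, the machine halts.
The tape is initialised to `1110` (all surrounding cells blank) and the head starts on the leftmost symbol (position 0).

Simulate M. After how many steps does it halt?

P | [1]110...   read 1 → write ., move right, go to S
S | .[1]10...   read 1 → write 1, move right, go to P
P | .1[1]0...   read 1 → write ., move right, go to S
S | .1.[0]...   read 0 → write ., move right, go to R
R | .1..[.]..   read . → write ., move right, go to Q
Q | .1...[.].   read . → write ., move left, go to S
S | .1..[.]..   read . → write 1, move left, go to S
S | .1.[.]1..   read . → write 1, move left, go to S
S | .1[.]11..   read . → write 1, move left, go to S
S | .[1]111..   read 1 → write 1, move right, go to P
P | .1[1]11..   read 1 → write ., move right, go to S
S | .1.[1]1..   read 1 → write 1, move right, go to P
P | .1.1[1]..   read 1 → write ., move right, go to S
S | .1.1.[.].   read . → write 1, move left, go to S
S | .1.1[.]1.   read . → write 1, move left, go to S
S | .1.[1]11.   read 1 → write 1, move right, go to P
P | .1.1[1]1.   read 1 → write ., move right, go to S
S | .1.1.[1].   read 1 → write 1, move right, go to P
P | .1.1.1[.]
M halts after 18 transitions.

18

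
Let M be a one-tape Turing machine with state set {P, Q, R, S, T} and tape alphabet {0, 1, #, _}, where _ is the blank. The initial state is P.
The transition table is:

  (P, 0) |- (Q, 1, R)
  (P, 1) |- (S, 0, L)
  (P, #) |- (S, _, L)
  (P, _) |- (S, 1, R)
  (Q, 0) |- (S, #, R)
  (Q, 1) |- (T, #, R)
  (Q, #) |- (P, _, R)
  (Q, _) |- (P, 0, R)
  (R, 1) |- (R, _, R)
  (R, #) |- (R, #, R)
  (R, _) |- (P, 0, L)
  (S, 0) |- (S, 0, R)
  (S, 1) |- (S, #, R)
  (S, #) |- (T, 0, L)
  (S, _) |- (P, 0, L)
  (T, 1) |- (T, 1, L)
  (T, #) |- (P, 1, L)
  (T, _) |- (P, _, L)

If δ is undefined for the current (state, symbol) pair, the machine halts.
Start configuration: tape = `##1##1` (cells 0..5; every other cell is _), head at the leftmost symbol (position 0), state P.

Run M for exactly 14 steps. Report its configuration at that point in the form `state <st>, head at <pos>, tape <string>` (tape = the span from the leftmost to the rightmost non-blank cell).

P | __[#]#1##1   read # → write _, move L, go to S
S | _[_]_#1##1   read _ → write 0, move L, go to P
P | [_]0_#1##1   read _ → write 1, move R, go to S
S | 1[0]_#1##1   read 0 → write 0, move R, go to S
S | 10[_]#1##1   read _ → write 0, move L, go to P
P | 1[0]0#1##1   read 0 → write 1, move R, go to Q
Q | 11[0]#1##1   read 0 → write #, move R, go to S
S | 11#[#]1##1   read # → write 0, move L, go to T
T | 11[#]01##1   read # → write 1, move L, go to P
P | 1[1]101##1   read 1 → write 0, move L, go to S
S | [1]0101##1   read 1 → write #, move R, go to S
S | #[0]101##1   read 0 → write 0, move R, go to S
S | #0[1]01##1   read 1 → write #, move R, go to S
S | #0#[0]1##1   read 0 → write 0, move R, go to S
S | #0#0[1]##1
After 14 steps: state S, head at 2, tape #0#01##1.

state S, head at 2, tape #0#01##1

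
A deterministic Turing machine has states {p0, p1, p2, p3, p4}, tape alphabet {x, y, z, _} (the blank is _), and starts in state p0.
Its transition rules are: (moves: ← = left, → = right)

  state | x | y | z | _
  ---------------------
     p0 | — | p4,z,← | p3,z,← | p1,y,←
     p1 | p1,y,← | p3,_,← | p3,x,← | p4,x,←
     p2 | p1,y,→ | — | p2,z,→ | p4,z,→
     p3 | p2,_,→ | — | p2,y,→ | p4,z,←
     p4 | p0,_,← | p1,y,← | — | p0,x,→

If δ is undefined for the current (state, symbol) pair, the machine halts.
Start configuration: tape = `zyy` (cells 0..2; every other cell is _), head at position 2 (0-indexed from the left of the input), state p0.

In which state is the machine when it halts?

p3

p0 | __zy[y]   read y → write z, move ←, go to p4
p4 | __z[y]z   read y → write y, move ←, go to p1
p1 | __[z]yz   read z → write x, move ←, go to p3
p3 | _[_]xyz   read _ → write z, move ←, go to p4
p4 | [_]zxyz   read _ → write x, move →, go to p0
p0 | x[z]xyz   read z → write z, move ←, go to p3
p3 | [x]zxyz   read x → write _, move →, go to p2
p2 | _[z]xyz   read z → write z, move →, go to p2
p2 | _z[x]yz   read x → write y, move →, go to p1
p1 | _zy[y]z   read y → write _, move ←, go to p3
p3 | _z[y]_z
No transition is defined for (p3, y); M halts in state p3.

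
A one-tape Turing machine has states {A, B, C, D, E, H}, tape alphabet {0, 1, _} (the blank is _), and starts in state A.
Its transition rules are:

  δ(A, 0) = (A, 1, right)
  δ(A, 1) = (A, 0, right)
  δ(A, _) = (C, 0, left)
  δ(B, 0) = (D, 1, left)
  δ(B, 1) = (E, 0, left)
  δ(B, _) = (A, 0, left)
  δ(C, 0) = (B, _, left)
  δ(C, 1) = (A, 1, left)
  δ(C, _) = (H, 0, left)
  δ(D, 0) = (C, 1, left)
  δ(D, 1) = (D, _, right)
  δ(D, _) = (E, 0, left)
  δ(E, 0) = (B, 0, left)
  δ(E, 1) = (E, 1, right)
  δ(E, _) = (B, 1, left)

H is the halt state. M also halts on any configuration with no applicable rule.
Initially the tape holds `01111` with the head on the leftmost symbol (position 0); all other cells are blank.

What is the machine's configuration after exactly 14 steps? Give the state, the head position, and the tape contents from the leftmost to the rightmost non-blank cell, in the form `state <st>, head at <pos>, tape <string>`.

state C, head at -4, tape 0010_11_0

A | ____[0]1111_   read 0 → write 1, move right, go to A
A | ____1[1]111_   read 1 → write 0, move right, go to A
A | ____10[1]11_   read 1 → write 0, move right, go to A
A | ____100[1]1_   read 1 → write 0, move right, go to A
A | ____1000[1]_   read 1 → write 0, move right, go to A
A | ____10000[_]   read _ → write 0, move left, go to C
C | ____1000[0]0   read 0 → write _, move left, go to B
B | ____100[0]_0   read 0 → write 1, move left, go to D
D | ____10[0]1_0   read 0 → write 1, move left, go to C
C | ____1[0]11_0   read 0 → write _, move left, go to B
B | ____[1]_11_0   read 1 → write 0, move left, go to E
E | ___[_]0_11_0   read _ → write 1, move left, go to B
B | __[_]10_11_0   read _ → write 0, move left, go to A
A | _[_]010_11_0   read _ → write 0, move left, go to C
C | [_]0010_11_0
After 14 steps: state C, head at -4, tape 0010_11_0.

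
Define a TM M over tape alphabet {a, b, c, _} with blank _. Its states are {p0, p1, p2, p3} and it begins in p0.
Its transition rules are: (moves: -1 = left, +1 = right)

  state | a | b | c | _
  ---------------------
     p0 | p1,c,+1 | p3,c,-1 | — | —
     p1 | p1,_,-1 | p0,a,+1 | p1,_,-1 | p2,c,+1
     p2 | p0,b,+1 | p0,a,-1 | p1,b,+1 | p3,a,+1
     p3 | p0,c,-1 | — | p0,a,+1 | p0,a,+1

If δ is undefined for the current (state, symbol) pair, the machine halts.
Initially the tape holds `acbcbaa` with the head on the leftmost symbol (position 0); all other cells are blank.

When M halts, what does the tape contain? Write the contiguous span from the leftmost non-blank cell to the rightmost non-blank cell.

state=p0 head=0 tape=__[a]cbcbaa   (p0,a)→(p1,c,+1)
state=p1 head=1 tape=__c[c]bcbaa   (p1,c)→(p1,_,-1)
state=p1 head=0 tape=__[c]_bcbaa   (p1,c)→(p1,_,-1)
state=p1 head=-1 tape=_[_]__bcbaa   (p1,_)→(p2,c,+1)
state=p2 head=0 tape=_c[_]_bcbaa   (p2,_)→(p3,a,+1)
state=p3 head=1 tape=_ca[_]bcbaa   (p3,_)→(p0,a,+1)
state=p0 head=2 tape=_caa[b]cbaa   (p0,b)→(p3,c,-1)
state=p3 head=1 tape=_ca[a]ccbaa   (p3,a)→(p0,c,-1)
state=p0 head=0 tape=_c[a]cccbaa   (p0,a)→(p1,c,+1)
state=p1 head=1 tape=_cc[c]ccbaa   (p1,c)→(p1,_,-1)
state=p1 head=0 tape=_c[c]_ccbaa   (p1,c)→(p1,_,-1)
state=p1 head=-1 tape=_[c]__ccbaa   (p1,c)→(p1,_,-1)
state=p1 head=-2 tape=[_]___ccbaa   (p1,_)→(p2,c,+1)
state=p2 head=-1 tape=c[_]__ccbaa   (p2,_)→(p3,a,+1)
state=p3 head=0 tape=ca[_]_ccbaa   (p3,_)→(p0,a,+1)
state=p0 head=1 tape=caa[_]ccbaa
The non-blank tape span at halt is caa_ccbaa.

caa_ccbaa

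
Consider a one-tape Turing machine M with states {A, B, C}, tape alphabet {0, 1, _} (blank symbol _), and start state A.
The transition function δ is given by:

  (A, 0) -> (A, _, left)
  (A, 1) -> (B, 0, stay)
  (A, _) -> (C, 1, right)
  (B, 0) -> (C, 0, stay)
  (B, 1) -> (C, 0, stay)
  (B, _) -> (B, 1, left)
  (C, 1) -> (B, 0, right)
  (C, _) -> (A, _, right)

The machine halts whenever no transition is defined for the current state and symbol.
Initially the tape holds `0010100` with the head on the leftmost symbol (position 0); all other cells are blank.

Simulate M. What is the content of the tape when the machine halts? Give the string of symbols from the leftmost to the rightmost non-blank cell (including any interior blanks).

A | _[0]010100   read 0 → write _, move left, go to A
A | [_]_010100   read _ → write 1, move right, go to C
C | 1[_]010100   read _ → write _, move right, go to A
A | 1_[0]10100   read 0 → write _, move left, go to A
A | 1[_]_10100   read _ → write 1, move right, go to C
C | 11[_]10100   read _ → write _, move right, go to A
A | 11_[1]0100   read 1 → write 0, move stay, go to B
B | 11_[0]0100   read 0 → write 0, move stay, go to C
C | 11_[0]0100
The non-blank tape span at halt is 11_00100.

11_00100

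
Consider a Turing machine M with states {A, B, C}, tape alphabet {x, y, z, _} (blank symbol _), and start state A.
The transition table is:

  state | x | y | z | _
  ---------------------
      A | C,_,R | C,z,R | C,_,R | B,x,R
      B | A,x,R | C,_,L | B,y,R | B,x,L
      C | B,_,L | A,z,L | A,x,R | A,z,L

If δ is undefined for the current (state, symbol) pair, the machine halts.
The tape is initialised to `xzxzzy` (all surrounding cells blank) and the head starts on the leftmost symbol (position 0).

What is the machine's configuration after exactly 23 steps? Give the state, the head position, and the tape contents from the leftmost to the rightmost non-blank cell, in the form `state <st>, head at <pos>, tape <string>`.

A | [x]zxzzy__   read x → write _, move R, go to C
C | _[z]xzzy__   read z → write x, move R, go to A
A | _x[x]zzy__   read x → write _, move R, go to C
C | _x_[z]zy__   read z → write x, move R, go to A
A | _x_x[z]y__   read z → write _, move R, go to C
C | _x_x_[y]__   read y → write z, move L, go to A
A | _x_x[_]z__   read _ → write x, move R, go to B
B | _x_xx[z]__   read z → write y, move R, go to B
B | _x_xxy[_]_   read _ → write x, move L, go to B
B | _x_xx[y]x_   read y → write _, move L, go to C
C | _x_x[x]_x_   read x → write _, move L, go to B
B | _x_[x]__x_   read x → write x, move R, go to A
A | _x_x[_]_x_   read _ → write x, move R, go to B
B | _x_xx[_]x_   read _ → write x, move L, go to B
B | _x_x[x]xx_   read x → write x, move R, go to A
A | _x_xx[x]x_   read x → write _, move R, go to C
C | _x_xx_[x]_   read x → write _, move L, go to B
B | _x_xx[_]__   read _ → write x, move L, go to B
B | _x_x[x]x__   read x → write x, move R, go to A
A | _x_xx[x]__   read x → write _, move R, go to C
C | _x_xx_[_]_   read _ → write z, move L, go to A
A | _x_xx[_]z_   read _ → write x, move R, go to B
B | _x_xxx[z]_   read z → write y, move R, go to B
B | _x_xxxy[_]
After 23 steps: state B, head at 7, tape x_xxxy.

state B, head at 7, tape x_xxxy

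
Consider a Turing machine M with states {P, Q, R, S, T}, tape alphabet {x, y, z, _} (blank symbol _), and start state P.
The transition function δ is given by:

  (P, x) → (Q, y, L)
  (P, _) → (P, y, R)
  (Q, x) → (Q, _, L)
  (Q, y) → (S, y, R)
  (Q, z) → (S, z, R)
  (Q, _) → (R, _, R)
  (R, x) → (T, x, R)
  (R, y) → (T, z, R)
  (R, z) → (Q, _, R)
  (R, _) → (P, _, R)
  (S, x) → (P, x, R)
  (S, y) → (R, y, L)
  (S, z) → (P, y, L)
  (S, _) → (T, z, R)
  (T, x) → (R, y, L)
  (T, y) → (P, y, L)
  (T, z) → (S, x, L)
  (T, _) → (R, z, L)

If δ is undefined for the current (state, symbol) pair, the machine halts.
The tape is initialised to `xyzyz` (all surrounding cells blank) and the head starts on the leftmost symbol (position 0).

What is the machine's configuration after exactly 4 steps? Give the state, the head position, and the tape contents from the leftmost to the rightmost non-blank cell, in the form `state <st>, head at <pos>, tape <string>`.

state P, head at 0, tape zyzyz

state=P head=0 tape=_[x]yzyz   (P,x)→(Q,y,L)
state=Q head=-1 tape=[_]yyzyz   (Q,_)→(R,_,R)
state=R head=0 tape=_[y]yzyz   (R,y)→(T,z,R)
state=T head=1 tape=_z[y]zyz   (T,y)→(P,y,L)
state=P head=0 tape=_[z]yzyz
After 4 steps: state P, head at 0, tape zyzyz.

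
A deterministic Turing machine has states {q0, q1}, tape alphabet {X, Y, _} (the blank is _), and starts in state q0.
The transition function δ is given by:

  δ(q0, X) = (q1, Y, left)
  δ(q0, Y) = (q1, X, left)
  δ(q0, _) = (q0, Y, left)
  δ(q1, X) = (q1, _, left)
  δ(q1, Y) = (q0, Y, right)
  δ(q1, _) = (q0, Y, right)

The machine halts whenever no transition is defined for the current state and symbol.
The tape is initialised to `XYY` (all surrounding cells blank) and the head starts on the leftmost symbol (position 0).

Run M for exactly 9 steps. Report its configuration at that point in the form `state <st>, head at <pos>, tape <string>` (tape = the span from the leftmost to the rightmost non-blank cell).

q0 | _[X]YY   read X → write Y, move left, go to q1
q1 | [_]YYY   read _ → write Y, move right, go to q0
q0 | Y[Y]YY   read Y → write X, move left, go to q1
q1 | [Y]XYY   read Y → write Y, move right, go to q0
q0 | Y[X]YY   read X → write Y, move left, go to q1
q1 | [Y]YYY   read Y → write Y, move right, go to q0
q0 | Y[Y]YY   read Y → write X, move left, go to q1
q1 | [Y]XYY   read Y → write Y, move right, go to q0
q0 | Y[X]YY   read X → write Y, move left, go to q1
q1 | [Y]YYY
After 9 steps: state q1, head at -1, tape YYYY.

state q1, head at -1, tape YYYY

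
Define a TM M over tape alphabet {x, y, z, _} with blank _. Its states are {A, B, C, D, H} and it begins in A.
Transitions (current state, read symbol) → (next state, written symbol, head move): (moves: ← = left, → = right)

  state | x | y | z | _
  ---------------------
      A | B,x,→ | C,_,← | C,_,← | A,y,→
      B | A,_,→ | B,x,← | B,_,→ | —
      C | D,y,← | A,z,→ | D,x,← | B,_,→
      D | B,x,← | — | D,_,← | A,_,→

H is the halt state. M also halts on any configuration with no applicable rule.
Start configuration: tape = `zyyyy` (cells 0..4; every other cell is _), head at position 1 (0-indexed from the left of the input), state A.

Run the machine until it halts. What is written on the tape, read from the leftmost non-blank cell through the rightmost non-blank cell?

x_yyy

state=A head=1 tape=_z[y]yyy   (A,y)→(C,_,←)
state=C head=0 tape=_[z]_yyy   (C,z)→(D,x,←)
state=D head=-1 tape=[_]x_yyy   (D,_)→(A,_,→)
state=A head=0 tape=_[x]_yyy   (A,x)→(B,x,→)
state=B head=1 tape=_x[_]yyy
The non-blank tape span at halt is x_yyy.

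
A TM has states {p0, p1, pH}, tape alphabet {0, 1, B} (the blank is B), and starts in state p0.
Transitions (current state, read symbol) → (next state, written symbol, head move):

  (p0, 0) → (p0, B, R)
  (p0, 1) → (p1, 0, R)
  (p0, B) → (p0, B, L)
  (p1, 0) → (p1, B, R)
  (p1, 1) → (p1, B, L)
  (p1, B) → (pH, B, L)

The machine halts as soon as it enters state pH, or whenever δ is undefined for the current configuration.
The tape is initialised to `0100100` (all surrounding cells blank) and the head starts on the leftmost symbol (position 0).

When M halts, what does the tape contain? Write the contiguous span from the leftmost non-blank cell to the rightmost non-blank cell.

0BBB00

state=p0 head=0 tape=[0]100100   (p0,0)→(p0,B,R)
state=p0 head=1 tape=B[1]00100   (p0,1)→(p1,0,R)
state=p1 head=2 tape=B0[0]0100   (p1,0)→(p1,B,R)
state=p1 head=3 tape=B0B[0]100   (p1,0)→(p1,B,R)
state=p1 head=4 tape=B0BB[1]00   (p1,1)→(p1,B,L)
state=p1 head=3 tape=B0B[B]B00   (p1,B)→(pH,B,L)
state=pH head=2 tape=B0[B]BB00
The non-blank tape span at halt is 0BBB00.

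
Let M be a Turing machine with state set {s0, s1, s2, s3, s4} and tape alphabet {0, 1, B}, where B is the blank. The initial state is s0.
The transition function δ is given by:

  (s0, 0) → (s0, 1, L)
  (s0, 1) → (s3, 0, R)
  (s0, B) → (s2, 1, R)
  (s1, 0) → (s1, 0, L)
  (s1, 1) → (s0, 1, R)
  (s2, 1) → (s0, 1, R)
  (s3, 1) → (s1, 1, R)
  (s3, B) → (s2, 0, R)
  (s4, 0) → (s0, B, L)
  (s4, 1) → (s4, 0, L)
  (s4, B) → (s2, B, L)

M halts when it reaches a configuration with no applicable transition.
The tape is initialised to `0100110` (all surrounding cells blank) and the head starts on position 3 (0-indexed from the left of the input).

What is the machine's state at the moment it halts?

s1

state=s0 head=3 tape=010[0]110B   (s0,0)→(s0,1,L)
state=s0 head=2 tape=01[0]1110B   (s0,0)→(s0,1,L)
state=s0 head=1 tape=0[1]11110B   (s0,1)→(s3,0,R)
state=s3 head=2 tape=00[1]1110B   (s3,1)→(s1,1,R)
state=s1 head=3 tape=001[1]110B   (s1,1)→(s0,1,R)
state=s0 head=4 tape=0011[1]10B   (s0,1)→(s3,0,R)
state=s3 head=5 tape=00110[1]0B   (s3,1)→(s1,1,R)
state=s1 head=6 tape=001101[0]B   (s1,0)→(s1,0,L)
state=s1 head=5 tape=00110[1]0B   (s1,1)→(s0,1,R)
state=s0 head=6 tape=001101[0]B   (s0,0)→(s0,1,L)
state=s0 head=5 tape=00110[1]1B   (s0,1)→(s3,0,R)
state=s3 head=6 tape=001100[1]B   (s3,1)→(s1,1,R)
state=s1 head=7 tape=0011001[B]
No transition is defined for (s1, B); M halts in state s1.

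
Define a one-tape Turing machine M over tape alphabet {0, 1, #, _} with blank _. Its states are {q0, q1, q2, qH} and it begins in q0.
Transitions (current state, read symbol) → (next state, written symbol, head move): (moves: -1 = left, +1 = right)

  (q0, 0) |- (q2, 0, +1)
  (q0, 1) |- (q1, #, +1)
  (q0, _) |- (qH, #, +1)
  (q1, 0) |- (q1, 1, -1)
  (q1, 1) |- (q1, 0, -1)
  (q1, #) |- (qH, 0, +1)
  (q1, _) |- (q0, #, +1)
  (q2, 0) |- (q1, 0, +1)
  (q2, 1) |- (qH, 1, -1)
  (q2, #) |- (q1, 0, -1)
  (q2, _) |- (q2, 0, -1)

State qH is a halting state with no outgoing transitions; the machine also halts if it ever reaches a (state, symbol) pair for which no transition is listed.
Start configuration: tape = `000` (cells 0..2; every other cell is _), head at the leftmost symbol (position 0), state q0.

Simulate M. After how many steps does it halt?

9

q0 | _[0]00   read 0 → write 0, move +1, go to q2
q2 | _0[0]0   read 0 → write 0, move +1, go to q1
q1 | _00[0]   read 0 → write 1, move -1, go to q1
q1 | _0[0]1   read 0 → write 1, move -1, go to q1
q1 | _[0]11   read 0 → write 1, move -1, go to q1
q1 | [_]111   read _ → write #, move +1, go to q0
q0 | #[1]11   read 1 → write #, move +1, go to q1
q1 | ##[1]1   read 1 → write 0, move -1, go to q1
q1 | #[#]01   read # → write 0, move +1, go to qH
qH | #0[0]1
M halts after 9 transitions.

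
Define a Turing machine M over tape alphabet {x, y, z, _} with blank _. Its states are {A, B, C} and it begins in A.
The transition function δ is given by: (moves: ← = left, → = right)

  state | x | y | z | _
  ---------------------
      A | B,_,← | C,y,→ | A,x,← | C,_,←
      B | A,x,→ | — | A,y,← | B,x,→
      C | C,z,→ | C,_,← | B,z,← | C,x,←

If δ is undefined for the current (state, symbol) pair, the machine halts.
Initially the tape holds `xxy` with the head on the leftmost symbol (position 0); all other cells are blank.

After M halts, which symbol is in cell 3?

x

A | ___[x]xy_   read x → write _, move ←, go to B
B | __[_]_xy_   read _ → write x, move →, go to B
B | __x[_]xy_   read _ → write x, move →, go to B
B | __xx[x]y_   read x → write x, move →, go to A
A | __xxx[y]_   read y → write y, move →, go to C
C | __xxxy[_]   read _ → write x, move ←, go to C
C | __xxx[y]x   read y → write _, move ←, go to C
C | __xx[x]_x   read x → write z, move →, go to C
C | __xxz[_]x   read _ → write x, move ←, go to C
C | __xx[z]xx   read z → write z, move ←, go to B
B | __x[x]zxx   read x → write x, move →, go to A
A | __xx[z]xx   read z → write x, move ←, go to A
A | __x[x]xxx   read x → write _, move ←, go to B
B | __[x]_xxx   read x → write x, move →, go to A
A | __x[_]xxx   read _ → write _, move ←, go to C
C | __[x]_xxx   read x → write z, move →, go to C
C | __z[_]xxx   read _ → write x, move ←, go to C
C | __[z]xxxx   read z → write z, move ←, go to B
B | _[_]zxxxx   read _ → write x, move →, go to B
B | _x[z]xxxx   read z → write y, move ←, go to A
A | _[x]yxxxx   read x → write _, move ←, go to B
B | [_]_yxxxx   read _ → write x, move →, go to B
B | x[_]yxxxx   read _ → write x, move →, go to B
B | xx[y]xxxx
Cell 3 holds x when M halts.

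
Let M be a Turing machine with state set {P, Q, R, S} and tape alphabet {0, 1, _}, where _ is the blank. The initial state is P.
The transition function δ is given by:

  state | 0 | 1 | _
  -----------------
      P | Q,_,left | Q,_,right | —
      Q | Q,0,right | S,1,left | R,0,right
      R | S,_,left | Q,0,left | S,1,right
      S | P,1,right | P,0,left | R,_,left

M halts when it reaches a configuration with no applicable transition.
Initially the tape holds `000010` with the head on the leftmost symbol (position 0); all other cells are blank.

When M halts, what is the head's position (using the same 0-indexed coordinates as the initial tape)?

3

state=P head=0 tape=__[0]00010   (P,0)→(Q,_,left)
state=Q head=-1 tape=_[_]_00010   (Q,_)→(R,0,right)
state=R head=0 tape=_0[_]00010   (R,_)→(S,1,right)
state=S head=1 tape=_01[0]0010   (S,0)→(P,1,right)
state=P head=2 tape=_011[0]010   (P,0)→(Q,_,left)
state=Q head=1 tape=_01[1]_010   (Q,1)→(S,1,left)
state=S head=0 tape=_0[1]1_010   (S,1)→(P,0,left)
state=P head=-1 tape=_[0]01_010   (P,0)→(Q,_,left)
state=Q head=-2 tape=[_]_01_010   (Q,_)→(R,0,right)
state=R head=-1 tape=0[_]01_010   (R,_)→(S,1,right)
state=S head=0 tape=01[0]1_010   (S,0)→(P,1,right)
state=P head=1 tape=011[1]_010   (P,1)→(Q,_,right)
state=Q head=2 tape=011_[_]010   (Q,_)→(R,0,right)
state=R head=3 tape=011_0[0]10   (R,0)→(S,_,left)
state=S head=2 tape=011_[0]_10   (S,0)→(P,1,right)
state=P head=3 tape=011_1[_]10
At halt the head is at cell 3.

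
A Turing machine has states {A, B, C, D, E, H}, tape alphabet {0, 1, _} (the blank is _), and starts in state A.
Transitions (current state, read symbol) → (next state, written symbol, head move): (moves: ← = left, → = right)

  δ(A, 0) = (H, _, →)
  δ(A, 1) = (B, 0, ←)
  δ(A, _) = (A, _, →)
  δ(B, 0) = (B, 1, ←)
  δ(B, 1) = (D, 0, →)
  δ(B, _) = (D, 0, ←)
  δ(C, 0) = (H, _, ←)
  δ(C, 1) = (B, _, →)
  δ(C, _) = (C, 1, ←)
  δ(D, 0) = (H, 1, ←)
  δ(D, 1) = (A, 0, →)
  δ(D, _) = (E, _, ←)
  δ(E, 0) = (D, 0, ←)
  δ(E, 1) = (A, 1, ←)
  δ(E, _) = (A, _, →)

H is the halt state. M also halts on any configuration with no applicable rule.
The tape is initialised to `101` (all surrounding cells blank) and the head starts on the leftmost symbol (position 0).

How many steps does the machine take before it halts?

A | ___[1]01   read 1 → write 0, move ←, go to B
B | __[_]001   read _ → write 0, move ←, go to D
D | _[_]0001   read _ → write _, move ←, go to E
E | [_]_0001   read _ → write _, move →, go to A
A | _[_]0001   read _ → write _, move →, go to A
A | __[0]001   read 0 → write _, move →, go to H
H | ___[0]01
M halts after 6 transitions.

6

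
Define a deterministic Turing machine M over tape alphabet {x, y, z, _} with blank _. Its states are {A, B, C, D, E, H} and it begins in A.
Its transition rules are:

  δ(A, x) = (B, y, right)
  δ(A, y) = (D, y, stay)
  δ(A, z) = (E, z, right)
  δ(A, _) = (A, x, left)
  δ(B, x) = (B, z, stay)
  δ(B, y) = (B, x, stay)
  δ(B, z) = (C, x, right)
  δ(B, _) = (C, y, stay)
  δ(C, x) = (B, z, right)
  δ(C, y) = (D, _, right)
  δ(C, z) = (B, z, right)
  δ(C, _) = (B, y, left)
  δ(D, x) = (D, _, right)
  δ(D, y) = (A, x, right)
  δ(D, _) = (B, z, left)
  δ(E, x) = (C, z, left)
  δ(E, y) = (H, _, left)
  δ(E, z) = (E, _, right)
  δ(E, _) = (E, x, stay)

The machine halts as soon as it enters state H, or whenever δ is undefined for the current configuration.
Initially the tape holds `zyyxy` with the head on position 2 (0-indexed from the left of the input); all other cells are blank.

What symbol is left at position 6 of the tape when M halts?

z

A | zy[y]xy__   read y → write y, move stay, go to D
D | zy[y]xy__   read y → write x, move right, go to A
A | zyx[x]y__   read x → write y, move right, go to B
B | zyxy[y]__   read y → write x, move stay, go to B
B | zyxy[x]__   read x → write z, move stay, go to B
B | zyxy[z]__   read z → write x, move right, go to C
C | zyxyx[_]_   read _ → write y, move left, go to B
B | zyxy[x]y_   read x → write z, move stay, go to B
B | zyxy[z]y_   read z → write x, move right, go to C
C | zyxyx[y]_   read y → write _, move right, go to D
D | zyxyx_[_]   read _ → write z, move left, go to B
B | zyxyx[_]z   read _ → write y, move stay, go to C
C | zyxyx[y]z   read y → write _, move right, go to D
D | zyxyx_[z]
Cell 6 holds z when M halts.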